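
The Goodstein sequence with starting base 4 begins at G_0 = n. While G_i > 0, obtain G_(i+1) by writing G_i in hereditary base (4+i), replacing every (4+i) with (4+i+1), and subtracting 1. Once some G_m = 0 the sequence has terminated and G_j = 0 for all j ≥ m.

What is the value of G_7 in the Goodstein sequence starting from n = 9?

11

9 —HB4→ 2·4 + 1 —bump→ 2·5 + 1 = 11 —(−1)→ 10
10 —HB5→ 2·5 —bump→ 2·6 = 12 —(−1)→ 11
11 —HB6→ 6 + 5 —bump→ 7 + 5 = 12 —(−1)→ 11
11 —HB7→ 7 + 4 —bump→ 8 + 4 = 12 —(−1)→ 11
11 —HB8→ 8 + 3 —bump→ 9 + 3 = 12 —(−1)→ 11
11 —HB9→ 9 + 2 —bump→ 10 + 2 = 12 —(−1)→ 11
11 —HB10→ 10 + 1 —bump→ 11 + 1 = 12 —(−1)→ 11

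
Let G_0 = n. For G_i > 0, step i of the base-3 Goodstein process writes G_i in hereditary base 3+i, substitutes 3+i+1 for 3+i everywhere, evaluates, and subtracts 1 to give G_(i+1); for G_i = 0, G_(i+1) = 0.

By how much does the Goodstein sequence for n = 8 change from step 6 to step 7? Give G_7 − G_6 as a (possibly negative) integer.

G_0=8  [base 3] 2·3 + 2  →[3↦4]→  2·4 + 2 = 10  −1 ⇒ G_1=9
G_1=9  [base 4] 2·4 + 1  →[4↦5]→  2·5 + 1 = 11  −1 ⇒ G_2=10
G_2=10  [base 5] 2·5  →[5↦6]→  2·6 = 12  −1 ⇒ G_3=11
G_3=11  [base 6] 6 + 5  →[6↦7]→  7 + 5 = 12  −1 ⇒ G_4=11
G_4=11  [base 7] 7 + 4  →[7↦8]→  8 + 4 = 12  −1 ⇒ G_5=11
G_5=11  [base 8] 8 + 3  →[8↦9]→  9 + 3 = 12  −1 ⇒ G_6=11
G_6=11  [base 9] 9 + 2  →[9↦10]→  10 + 2 = 12  −1 ⇒ G_7=11

0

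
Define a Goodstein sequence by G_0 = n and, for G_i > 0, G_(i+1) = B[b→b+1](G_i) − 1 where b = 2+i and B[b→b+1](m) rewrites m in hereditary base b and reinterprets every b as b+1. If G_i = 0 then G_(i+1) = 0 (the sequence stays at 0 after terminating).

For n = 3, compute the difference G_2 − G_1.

0

(0) 3|_2 = 2 + 1 ↦ 3 + 1|_3 = 4 ⇒ 3
(1) 3|_3 = 3 ↦ 4|_4 = 4 ⇒ 3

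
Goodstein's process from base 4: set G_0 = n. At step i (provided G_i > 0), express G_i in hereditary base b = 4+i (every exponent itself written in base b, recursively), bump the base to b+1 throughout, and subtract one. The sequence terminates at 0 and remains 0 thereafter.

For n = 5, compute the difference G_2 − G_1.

i=0: 5 = 4 + 1 (b=4); 4→5: 5 + 1 = 6; 6−1 = 5
i=1: 5 = 5 (b=5); 5→6: 6 = 6; 6−1 = 5

0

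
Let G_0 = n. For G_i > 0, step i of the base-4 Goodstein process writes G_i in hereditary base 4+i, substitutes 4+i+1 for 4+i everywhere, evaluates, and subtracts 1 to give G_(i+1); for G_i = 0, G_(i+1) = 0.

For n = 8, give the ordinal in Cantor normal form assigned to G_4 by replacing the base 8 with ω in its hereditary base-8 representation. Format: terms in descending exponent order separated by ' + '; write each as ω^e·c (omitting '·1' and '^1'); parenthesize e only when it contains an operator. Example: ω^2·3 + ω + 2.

ω + 1

step 0: 8 = 2·4; sub 5 for 4: 2·5; = 10; G_1 = 10−1 = 9
step 1: 9 = 5 + 4; sub 6 for 5: 6 + 4; = 10; G_2 = 10−1 = 9
step 2: 9 = 6 + 3; sub 7 for 6: 7 + 3; = 10; G_3 = 10−1 = 9
step 3: 9 = 7 + 2; sub 8 for 7: 8 + 2; = 10; G_4 = 10−1 = 9
step 4: 9 = 8 + 1; sub 9 for 8: 9 + 1; = 10; G_5 = 10−1 = 9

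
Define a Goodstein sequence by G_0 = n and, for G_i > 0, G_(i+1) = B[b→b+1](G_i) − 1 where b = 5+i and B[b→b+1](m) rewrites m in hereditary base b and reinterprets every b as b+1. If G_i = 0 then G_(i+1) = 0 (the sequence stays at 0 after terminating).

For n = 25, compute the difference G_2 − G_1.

base 5: 25 = 5^2; at 6: 6^2 = 36; next = 35
base 6: 35 = 5·6 + 5; at 7: 5·7 + 5 = 40; next = 39

4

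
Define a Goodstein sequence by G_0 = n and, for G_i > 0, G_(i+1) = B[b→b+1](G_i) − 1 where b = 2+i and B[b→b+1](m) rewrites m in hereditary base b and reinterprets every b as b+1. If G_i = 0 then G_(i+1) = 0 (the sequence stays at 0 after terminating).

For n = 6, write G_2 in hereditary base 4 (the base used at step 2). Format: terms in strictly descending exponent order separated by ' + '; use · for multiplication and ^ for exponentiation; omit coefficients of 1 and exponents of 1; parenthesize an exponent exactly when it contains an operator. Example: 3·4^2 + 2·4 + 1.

4^4 + 1

step 0: 6 = 2^2 + 2; sub 3 for 2: 3^3 + 3; = 30; G_1 = 30−1 = 29
step 1: 29 = 3^3 + 2; sub 4 for 3: 4^4 + 2; = 258; G_2 = 258−1 = 257
step 2: 257 = 4^4 + 1; sub 5 for 4: 5^5 + 1; = 3126; G_3 = 3126−1 = 3125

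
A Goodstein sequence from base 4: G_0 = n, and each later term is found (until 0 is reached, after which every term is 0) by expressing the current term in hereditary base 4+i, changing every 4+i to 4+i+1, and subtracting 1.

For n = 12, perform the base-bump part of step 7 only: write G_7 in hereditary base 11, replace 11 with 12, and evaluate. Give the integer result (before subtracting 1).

20

G_0 = 12. HB_4(12) = 3·4. Bump = 15. G_1 = 14.
G_1 = 14. HB_5(14) = 2·5 + 4. Bump = 16. G_2 = 15.
G_2 = 15. HB_6(15) = 2·6 + 3. Bump = 17. G_3 = 16.
G_3 = 16. HB_7(16) = 2·7 + 2. Bump = 18. G_4 = 17.
G_4 = 17. HB_8(17) = 2·8 + 1. Bump = 19. G_5 = 18.
G_5 = 18. HB_9(18) = 2·9. Bump = 20. G_6 = 19.
G_6 = 19. HB_10(19) = 10 + 9. Bump = 20. G_7 = 19.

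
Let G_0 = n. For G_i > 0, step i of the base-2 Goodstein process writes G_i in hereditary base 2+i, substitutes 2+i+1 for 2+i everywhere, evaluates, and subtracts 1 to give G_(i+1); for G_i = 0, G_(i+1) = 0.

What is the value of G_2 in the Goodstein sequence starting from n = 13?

13 —HB2→ 2^(2 + 1) + 2^2 + 1 —bump→ 3^(3 + 1) + 3^3 + 1 = 109 —(−1)→ 108
108 —HB3→ 3^(3 + 1) + 3^3 —bump→ 4^(4 + 1) + 4^4 = 1280 —(−1)→ 1279
1279 —HB4→ 4^(4 + 1) + 3·4^3 + 3·4^2 + 3·4 + 3 —bump→ 5^(5 + 1) + 3·5^3 + 3·5^2 + 3·5 + 3 = 16093 —(−1)→ 16092

1279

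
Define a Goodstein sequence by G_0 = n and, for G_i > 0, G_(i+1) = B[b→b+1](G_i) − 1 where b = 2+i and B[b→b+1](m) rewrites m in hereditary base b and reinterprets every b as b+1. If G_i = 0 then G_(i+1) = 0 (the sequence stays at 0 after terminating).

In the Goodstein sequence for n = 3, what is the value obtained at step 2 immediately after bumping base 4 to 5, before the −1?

[0] 3 ≡ 2 + 1 (base 2). Lift 3: 4. −1: 3.
[1] 3 ≡ 3 (base 3). Lift 4: 4. −1: 3.
[2] 3 ≡ 3 (base 4). Lift 5: 3. −1: 2.

3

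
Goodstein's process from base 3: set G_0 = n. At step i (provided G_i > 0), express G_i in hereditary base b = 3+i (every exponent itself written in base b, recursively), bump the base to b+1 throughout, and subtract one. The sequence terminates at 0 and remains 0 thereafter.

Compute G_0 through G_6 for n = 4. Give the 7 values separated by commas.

(0) 4|_3 = 3 + 1 ↦ 4 + 1|_4 = 5 ⇒ 4
(1) 4|_4 = 4 ↦ 5|_5 = 5 ⇒ 4
(2) 4|_5 = 4 ↦ 4|_6 = 4 ⇒ 3
(3) 3|_6 = 3 ↦ 3|_7 = 3 ⇒ 2
(4) 2|_7 = 2 ↦ 2|_8 = 2 ⇒ 1
(5) 1|_8 = 1 ↦ 1|_9 = 1 ⇒ 0

4, 4, 4, 3, 2, 1, 0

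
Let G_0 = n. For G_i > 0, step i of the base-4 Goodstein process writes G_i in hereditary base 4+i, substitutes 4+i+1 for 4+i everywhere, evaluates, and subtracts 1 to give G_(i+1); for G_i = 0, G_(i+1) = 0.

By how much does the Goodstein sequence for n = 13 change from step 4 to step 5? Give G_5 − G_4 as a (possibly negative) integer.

[0] 13 ≡ 3·4 + 1 (base 4). Lift 5: 16. −1: 15.
[1] 15 ≡ 3·5 (base 5). Lift 6: 18. −1: 17.
[2] 17 ≡ 2·6 + 5 (base 6). Lift 7: 19. −1: 18.
[3] 18 ≡ 2·7 + 4 (base 7). Lift 8: 20. −1: 19.
[4] 19 ≡ 2·8 + 3 (base 8). Lift 9: 21. −1: 20.

1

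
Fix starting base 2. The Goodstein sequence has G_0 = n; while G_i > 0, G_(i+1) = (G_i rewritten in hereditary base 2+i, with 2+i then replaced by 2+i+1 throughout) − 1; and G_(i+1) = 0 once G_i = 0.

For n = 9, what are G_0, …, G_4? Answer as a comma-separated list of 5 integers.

9, 81, 1023, 9842, 140743

G_0=9  [base 2] 2^(2 + 1) + 1  →[2↦3]→  3^(3 + 1) + 1 = 82  −1 ⇒ G_1=81
G_1=81  [base 3] 3^(3 + 1)  →[3↦4]→  4^(4 + 1) = 1024  −1 ⇒ G_2=1023
G_2=1023  [base 4] 3·4^4 + 3·4^3 + 3·4^2 + 3·4 + 3  →[4↦5]→  3·5^5 + 3·5^3 + 3·5^2 + 3·5 + 3 = 9843  −1 ⇒ G_3=9842
G_3=9842  [base 5] 3·5^5 + 3·5^3 + 3·5^2 + 3·5 + 2  →[5↦6]→  3·6^6 + 3·6^3 + 3·6^2 + 3·6 + 2 = 140744  −1 ⇒ G_4=140743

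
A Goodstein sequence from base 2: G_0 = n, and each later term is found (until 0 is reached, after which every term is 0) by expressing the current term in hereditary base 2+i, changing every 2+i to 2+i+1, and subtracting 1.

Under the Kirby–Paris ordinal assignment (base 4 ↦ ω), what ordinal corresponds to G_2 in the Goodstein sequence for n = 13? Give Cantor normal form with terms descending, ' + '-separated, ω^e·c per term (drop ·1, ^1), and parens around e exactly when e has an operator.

G_0=13  [base 2] 2^(2 + 1) + 2^2 + 1  →[2↦3]→  3^(3 + 1) + 3^3 + 1 = 109  −1 ⇒ G_1=108
G_1=108  [base 3] 3^(3 + 1) + 3^3  →[3↦4]→  4^(4 + 1) + 4^4 = 1280  −1 ⇒ G_2=1279
G_2=1279  [base 4] 4^(4 + 1) + 3·4^3 + 3·4^2 + 3·4 + 3  →[4↦5]→  5^(5 + 1) + 3·5^3 + 3·5^2 + 3·5 + 3 = 16093  −1 ⇒ G_3=16092

ω^(ω + 1) + ω^3·3 + ω^2·3 + ω·3 + 3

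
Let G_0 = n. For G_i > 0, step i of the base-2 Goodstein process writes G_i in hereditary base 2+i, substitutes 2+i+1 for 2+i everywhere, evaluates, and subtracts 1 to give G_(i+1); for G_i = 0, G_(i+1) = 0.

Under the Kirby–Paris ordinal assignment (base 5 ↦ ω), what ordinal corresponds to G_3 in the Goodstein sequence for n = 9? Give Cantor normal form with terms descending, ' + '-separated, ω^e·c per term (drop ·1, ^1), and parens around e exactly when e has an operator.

step 0: 9 = 2^(2 + 1) + 1; sub 3 for 2: 3^(3 + 1) + 1; = 82; G_1 = 82−1 = 81
step 1: 81 = 3^(3 + 1); sub 4 for 3: 4^(4 + 1); = 1024; G_2 = 1024−1 = 1023
step 2: 1023 = 3·4^4 + 3·4^3 + 3·4^2 + 3·4 + 3; sub 5 for 4: 3·5^5 + 3·5^3 + 3·5^2 + 3·5 + 3; = 9843; G_3 = 9843−1 = 9842
step 3: 9842 = 3·5^5 + 3·5^3 + 3·5^2 + 3·5 + 2; sub 6 for 5: 3·6^6 + 3·6^3 + 3·6^2 + 3·6 + 2; = 140744; G_4 = 140744−1 = 140743

ω^ω·3 + ω^3·3 + ω^2·3 + ω·3 + 2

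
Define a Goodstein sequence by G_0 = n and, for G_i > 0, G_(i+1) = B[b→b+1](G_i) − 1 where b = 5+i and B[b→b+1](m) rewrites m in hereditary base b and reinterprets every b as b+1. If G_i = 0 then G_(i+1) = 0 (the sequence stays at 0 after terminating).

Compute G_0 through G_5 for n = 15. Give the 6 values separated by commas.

step 0: 15 = 3·5; sub 6 for 5: 3·6; = 18; G_1 = 18−1 = 17
step 1: 17 = 2·6 + 5; sub 7 for 6: 2·7 + 5; = 19; G_2 = 19−1 = 18
step 2: 18 = 2·7 + 4; sub 8 for 7: 2·8 + 4; = 20; G_3 = 20−1 = 19
step 3: 19 = 2·8 + 3; sub 9 for 8: 2·9 + 3; = 21; G_4 = 21−1 = 20
step 4: 20 = 2·9 + 2; sub 10 for 9: 2·10 + 2; = 22; G_5 = 22−1 = 21

15, 17, 18, 19, 20, 21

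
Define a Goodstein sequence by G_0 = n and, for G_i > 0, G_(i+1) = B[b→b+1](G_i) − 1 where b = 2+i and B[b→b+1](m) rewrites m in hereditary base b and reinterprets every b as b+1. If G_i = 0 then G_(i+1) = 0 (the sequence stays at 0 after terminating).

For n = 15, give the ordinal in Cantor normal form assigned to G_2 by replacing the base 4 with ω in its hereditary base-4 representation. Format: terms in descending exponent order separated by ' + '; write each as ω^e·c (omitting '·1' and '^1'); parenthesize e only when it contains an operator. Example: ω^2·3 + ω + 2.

G_0=15  [base 2] 2^(2 + 1) + 2^2 + 2 + 1  →[2↦3]→  3^(3 + 1) + 3^3 + 3 + 1 = 112  −1 ⇒ G_1=111
G_1=111  [base 3] 3^(3 + 1) + 3^3 + 3  →[3↦4]→  4^(4 + 1) + 4^4 + 4 = 1284  −1 ⇒ G_2=1283

ω^(ω + 1) + ω^ω + 3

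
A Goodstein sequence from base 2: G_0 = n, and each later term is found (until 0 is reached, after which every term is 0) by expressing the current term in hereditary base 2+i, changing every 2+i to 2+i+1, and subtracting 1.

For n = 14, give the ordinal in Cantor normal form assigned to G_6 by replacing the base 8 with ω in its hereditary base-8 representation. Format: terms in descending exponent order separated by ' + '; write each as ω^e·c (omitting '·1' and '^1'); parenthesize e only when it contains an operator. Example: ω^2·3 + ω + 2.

ω^(ω + 1) + ω^5·5 + ω^4·5 + ω^3·5 + ω^2·5 + ω·5 + 3

G_0=14  [base 2] 2^(2 + 1) + 2^2 + 2  →[2↦3]→  3^(3 + 1) + 3^3 + 3 = 111  −1 ⇒ G_1=110
G_1=110  [base 3] 3^(3 + 1) + 3^3 + 2  →[3↦4]→  4^(4 + 1) + 4^4 + 2 = 1282  −1 ⇒ G_2=1281
G_2=1281  [base 4] 4^(4 + 1) + 4^4 + 1  →[4↦5]→  5^(5 + 1) + 5^5 + 1 = 18751  −1 ⇒ G_3=18750
G_3=18750  [base 5] 5^(5 + 1) + 5^5  →[5↦6]→  6^(6 + 1) + 6^6 = 326592  −1 ⇒ G_4=326591
G_4=326591  [base 6] 6^(6 + 1) + 5·6^5 + 5·6^4 + 5·6^3 + 5·6^2 + 5·6 + 5  →[6↦7]→  7^(7 + 1) + 5·7^5 + 5·7^4 + 5·7^3 + 5·7^2 + 5·7 + 5 = 5862841  −1 ⇒ G_5=5862840
G_5=5862840  [base 7] 7^(7 + 1) + 5·7^5 + 5·7^4 + 5·7^3 + 5·7^2 + 5·7 + 4  →[7↦8]→  8^(8 + 1) + 5·8^5 + 5·8^4 + 5·8^3 + 5·8^2 + 5·8 + 4 = 134404972  −1 ⇒ G_6=134404971
G_6=134404971  [base 8] 8^(8 + 1) + 5·8^5 + 5·8^4 + 5·8^3 + 5·8^2 + 5·8 + 3  →[8↦9]→  9^(9 + 1) + 5·9^5 + 5·9^4 + 5·9^3 + 5·9^2 + 5·9 + 3 = 3487116549  −1 ⇒ G_7=3487116548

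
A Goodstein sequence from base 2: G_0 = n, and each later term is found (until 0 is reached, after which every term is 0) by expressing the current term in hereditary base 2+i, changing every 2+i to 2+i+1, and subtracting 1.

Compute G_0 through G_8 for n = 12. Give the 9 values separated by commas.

12 —HB2→ 2^(2 + 1) + 2^2 —bump→ 3^(3 + 1) + 3^3 = 108 —(−1)→ 107
107 —HB3→ 3^(3 + 1) + 2·3^2 + 2·3 + 2 —bump→ 4^(4 + 1) + 2·4^2 + 2·4 + 2 = 1066 —(−1)→ 1065
1065 —HB4→ 4^(4 + 1) + 2·4^2 + 2·4 + 1 —bump→ 5^(5 + 1) + 2·5^2 + 2·5 + 1 = 15686 —(−1)→ 15685
15685 —HB5→ 5^(5 + 1) + 2·5^2 + 2·5 —bump→ 6^(6 + 1) + 2·6^2 + 2·6 = 280020 —(−1)→ 280019
280019 —HB6→ 6^(6 + 1) + 2·6^2 + 6 + 5 —bump→ 7^(7 + 1) + 2·7^2 + 7 + 5 = 5764911 —(−1)→ 5764910
5764910 —HB7→ 7^(7 + 1) + 2·7^2 + 7 + 4 —bump→ 8^(8 + 1) + 2·8^2 + 8 + 4 = 134217868 —(−1)→ 134217867
134217867 —HB8→ 8^(8 + 1) + 2·8^2 + 8 + 3 —bump→ 9^(9 + 1) + 2·9^2 + 9 + 3 = 3486784575 —(−1)→ 3486784574
3486784574 —HB9→ 9^(9 + 1) + 2·9^2 + 9 + 2 —bump→ 10^(10 + 1) + 2·10^2 + 10 + 2 = 100000000212 —(−1)→ 100000000211

12, 107, 1065, 15685, 280019, 5764910, 134217867, 3486784574, 100000000211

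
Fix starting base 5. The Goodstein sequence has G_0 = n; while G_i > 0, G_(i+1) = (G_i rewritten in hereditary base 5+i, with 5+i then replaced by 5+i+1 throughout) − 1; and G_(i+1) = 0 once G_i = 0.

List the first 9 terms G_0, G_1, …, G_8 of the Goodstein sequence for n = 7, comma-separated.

7, 7, 7, 7, 6, 5, 4, 3, 2

G_0=7  [base 5] 5 + 2  →[5↦6]→  6 + 2 = 8  −1 ⇒ G_1=7
G_1=7  [base 6] 6 + 1  →[6↦7]→  7 + 1 = 8  −1 ⇒ G_2=7
G_2=7  [base 7] 7  →[7↦8]→  8 = 8  −1 ⇒ G_3=7
G_3=7  [base 8] 7  →[8↦9]→  7 = 7  −1 ⇒ G_4=6
G_4=6  [base 9] 6  →[9↦10]→  6 = 6  −1 ⇒ G_5=5
G_5=5  [base 10] 5  →[10↦11]→  5 = 5  −1 ⇒ G_6=4
G_6=4  [base 11] 4  →[11↦12]→  4 = 4  −1 ⇒ G_7=3
G_7=3  [base 12] 3  →[12↦13]→  3 = 3  −1 ⇒ G_8=2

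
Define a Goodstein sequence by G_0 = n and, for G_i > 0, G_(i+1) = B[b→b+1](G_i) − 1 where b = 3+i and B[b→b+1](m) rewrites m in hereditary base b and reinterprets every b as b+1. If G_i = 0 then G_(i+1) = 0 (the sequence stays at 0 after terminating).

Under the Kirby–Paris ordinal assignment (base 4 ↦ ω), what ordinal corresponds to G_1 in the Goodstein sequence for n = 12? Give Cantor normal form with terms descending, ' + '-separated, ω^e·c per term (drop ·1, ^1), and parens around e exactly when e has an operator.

ω^2 + 3

step 0: 12 = 3^2 + 3; sub 4 for 3: 4^2 + 4; = 20; G_1 = 20−1 = 19
step 1: 19 = 4^2 + 3; sub 5 for 4: 5^2 + 3; = 28; G_2 = 28−1 = 27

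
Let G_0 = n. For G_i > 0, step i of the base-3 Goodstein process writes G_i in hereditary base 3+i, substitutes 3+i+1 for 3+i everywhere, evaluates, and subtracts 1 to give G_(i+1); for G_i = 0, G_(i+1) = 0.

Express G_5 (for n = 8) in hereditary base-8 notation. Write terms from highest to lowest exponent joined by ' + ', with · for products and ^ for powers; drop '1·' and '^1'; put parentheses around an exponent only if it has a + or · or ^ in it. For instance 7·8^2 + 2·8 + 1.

8 + 3

G_0=8  [base 3] 2·3 + 2  →[3↦4]→  2·4 + 2 = 10  −1 ⇒ G_1=9
G_1=9  [base 4] 2·4 + 1  →[4↦5]→  2·5 + 1 = 11  −1 ⇒ G_2=10
G_2=10  [base 5] 2·5  →[5↦6]→  2·6 = 12  −1 ⇒ G_3=11
G_3=11  [base 6] 6 + 5  →[6↦7]→  7 + 5 = 12  −1 ⇒ G_4=11
G_4=11  [base 7] 7 + 4  →[7↦8]→  8 + 4 = 12  −1 ⇒ G_5=11
G_5=11  [base 8] 8 + 3  →[8↦9]→  9 + 3 = 12  −1 ⇒ G_6=11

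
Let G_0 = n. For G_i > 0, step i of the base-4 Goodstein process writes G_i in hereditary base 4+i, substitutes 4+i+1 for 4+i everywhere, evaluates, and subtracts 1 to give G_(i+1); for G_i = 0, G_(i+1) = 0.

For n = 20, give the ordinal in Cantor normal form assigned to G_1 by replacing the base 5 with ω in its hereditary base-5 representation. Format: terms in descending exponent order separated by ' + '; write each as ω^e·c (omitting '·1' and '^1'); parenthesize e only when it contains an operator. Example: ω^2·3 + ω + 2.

20 —HB4→ 4^2 + 4 —bump→ 5^2 + 5 = 30 —(−1)→ 29
29 —HB5→ 5^2 + 4 —bump→ 6^2 + 4 = 40 —(−1)→ 39

ω^2 + 4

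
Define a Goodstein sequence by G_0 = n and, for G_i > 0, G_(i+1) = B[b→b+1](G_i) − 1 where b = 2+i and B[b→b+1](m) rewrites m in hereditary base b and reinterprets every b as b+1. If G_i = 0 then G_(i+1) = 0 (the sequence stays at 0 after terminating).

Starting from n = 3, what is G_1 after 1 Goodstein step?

step 0: 3 = 2 + 1; sub 3 for 2: 3 + 1; = 4; G_1 = 4−1 = 3
step 1: 3 = 3; sub 4 for 3: 4; = 4; G_2 = 4−1 = 3

3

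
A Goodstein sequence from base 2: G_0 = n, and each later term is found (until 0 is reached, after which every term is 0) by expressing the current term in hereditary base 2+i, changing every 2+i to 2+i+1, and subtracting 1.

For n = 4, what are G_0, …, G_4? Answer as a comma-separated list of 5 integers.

4, 26, 41, 60, 83

i=0: 4 = 2^2 (b=2); 2→3: 3^3 = 27; 27−1 = 26
i=1: 26 = 2·3^2 + 2·3 + 2 (b=3); 3→4: 2·4^2 + 2·4 + 2 = 42; 42−1 = 41
i=2: 41 = 2·4^2 + 2·4 + 1 (b=4); 4→5: 2·5^2 + 2·5 + 1 = 61; 61−1 = 60
i=3: 60 = 2·5^2 + 2·5 (b=5); 5→6: 2·6^2 + 2·6 = 84; 84−1 = 83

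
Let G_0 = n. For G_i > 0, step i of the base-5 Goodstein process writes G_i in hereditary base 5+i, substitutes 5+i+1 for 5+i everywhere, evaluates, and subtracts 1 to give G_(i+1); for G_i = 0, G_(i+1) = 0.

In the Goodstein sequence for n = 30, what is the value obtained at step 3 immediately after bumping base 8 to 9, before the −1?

30 —HB5→ 5^2 + 5 —bump→ 6^2 + 6 = 42 —(−1)→ 41
41 —HB6→ 6^2 + 5 —bump→ 7^2 + 5 = 54 —(−1)→ 53
53 —HB7→ 7^2 + 4 —bump→ 8^2 + 4 = 68 —(−1)→ 67

84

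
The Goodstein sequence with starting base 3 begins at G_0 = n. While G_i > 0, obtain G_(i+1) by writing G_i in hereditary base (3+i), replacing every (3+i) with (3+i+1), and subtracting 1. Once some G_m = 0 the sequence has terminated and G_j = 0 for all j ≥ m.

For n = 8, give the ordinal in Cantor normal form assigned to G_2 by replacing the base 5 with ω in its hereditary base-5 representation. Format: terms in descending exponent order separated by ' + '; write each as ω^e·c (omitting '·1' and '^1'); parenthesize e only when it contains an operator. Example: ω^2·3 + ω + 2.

ω·2

base 3: 8 = 2·3 + 2; at 4: 2·4 + 2 = 10; next = 9
base 4: 9 = 2·4 + 1; at 5: 2·5 + 1 = 11; next = 10
base 5: 10 = 2·5; at 6: 2·6 = 12; next = 11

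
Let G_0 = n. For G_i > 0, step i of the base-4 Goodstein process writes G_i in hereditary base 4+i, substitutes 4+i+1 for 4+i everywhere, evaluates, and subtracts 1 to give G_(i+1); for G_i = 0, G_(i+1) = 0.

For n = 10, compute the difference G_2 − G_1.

1

[0] 10 ≡ 2·4 + 2 (base 4). Lift 5: 12. −1: 11.
[1] 11 ≡ 2·5 + 1 (base 5). Lift 6: 13. −1: 12.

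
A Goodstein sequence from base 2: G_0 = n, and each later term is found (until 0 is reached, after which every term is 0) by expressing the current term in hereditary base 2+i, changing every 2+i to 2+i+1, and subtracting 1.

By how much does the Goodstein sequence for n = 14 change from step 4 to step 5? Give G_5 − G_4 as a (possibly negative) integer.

14 —HB2→ 2^(2 + 1) + 2^2 + 2 —bump→ 3^(3 + 1) + 3^3 + 3 = 111 —(−1)→ 110
110 —HB3→ 3^(3 + 1) + 3^3 + 2 —bump→ 4^(4 + 1) + 4^4 + 2 = 1282 —(−1)→ 1281
1281 —HB4→ 4^(4 + 1) + 4^4 + 1 —bump→ 5^(5 + 1) + 5^5 + 1 = 18751 —(−1)→ 18750
18750 —HB5→ 5^(5 + 1) + 5^5 —bump→ 6^(6 + 1) + 6^6 = 326592 —(−1)→ 326591
326591 —HB6→ 6^(6 + 1) + 5·6^5 + 5·6^4 + 5·6^3 + 5·6^2 + 5·6 + 5 —bump→ 7^(7 + 1) + 5·7^5 + 5·7^4 + 5·7^3 + 5·7^2 + 5·7 + 5 = 5862841 —(−1)→ 5862840

5536249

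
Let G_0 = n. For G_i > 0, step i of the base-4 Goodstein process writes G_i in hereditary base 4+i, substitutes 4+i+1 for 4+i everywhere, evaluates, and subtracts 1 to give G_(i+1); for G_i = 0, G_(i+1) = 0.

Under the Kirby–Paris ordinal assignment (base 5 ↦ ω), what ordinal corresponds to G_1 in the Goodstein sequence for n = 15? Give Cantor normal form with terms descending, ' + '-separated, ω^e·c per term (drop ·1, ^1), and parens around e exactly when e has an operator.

ω·3 + 2

step 0: 15 = 3·4 + 3; sub 5 for 4: 3·5 + 3; = 18; G_1 = 18−1 = 17
step 1: 17 = 3·5 + 2; sub 6 for 5: 3·6 + 2; = 20; G_2 = 20−1 = 19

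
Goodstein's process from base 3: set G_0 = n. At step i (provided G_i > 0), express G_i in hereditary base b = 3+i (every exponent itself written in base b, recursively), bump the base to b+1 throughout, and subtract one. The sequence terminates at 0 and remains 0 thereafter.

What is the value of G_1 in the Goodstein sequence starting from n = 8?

step 0: 8 = 2·3 + 2; sub 4 for 3: 2·4 + 2; = 10; G_1 = 10−1 = 9
step 1: 9 = 2·4 + 1; sub 5 for 4: 2·5 + 1; = 11; G_2 = 11−1 = 10

9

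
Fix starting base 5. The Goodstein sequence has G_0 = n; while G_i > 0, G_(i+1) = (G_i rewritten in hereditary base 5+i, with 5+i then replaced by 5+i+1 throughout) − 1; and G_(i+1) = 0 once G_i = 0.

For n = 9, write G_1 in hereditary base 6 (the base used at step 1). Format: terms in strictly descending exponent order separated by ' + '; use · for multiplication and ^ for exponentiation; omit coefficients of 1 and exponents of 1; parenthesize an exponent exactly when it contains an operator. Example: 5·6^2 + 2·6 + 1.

9 —HB5→ 5 + 4 —bump→ 6 + 4 = 10 —(−1)→ 9
9 —HB6→ 6 + 3 —bump→ 7 + 3 = 10 —(−1)→ 9

6 + 3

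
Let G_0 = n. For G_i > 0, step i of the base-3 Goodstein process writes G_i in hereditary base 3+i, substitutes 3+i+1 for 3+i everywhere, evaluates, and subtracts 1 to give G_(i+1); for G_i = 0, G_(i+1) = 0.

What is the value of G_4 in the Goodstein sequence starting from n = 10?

30

G_0=10  [base 3] 3^2 + 1  →[3↦4]→  4^2 + 1 = 17  −1 ⇒ G_1=16
G_1=16  [base 4] 4^2  →[4↦5]→  5^2 = 25  −1 ⇒ G_2=24
G_2=24  [base 5] 4·5 + 4  →[5↦6]→  4·6 + 4 = 28  −1 ⇒ G_3=27
G_3=27  [base 6] 4·6 + 3  →[6↦7]→  4·7 + 3 = 31  −1 ⇒ G_4=30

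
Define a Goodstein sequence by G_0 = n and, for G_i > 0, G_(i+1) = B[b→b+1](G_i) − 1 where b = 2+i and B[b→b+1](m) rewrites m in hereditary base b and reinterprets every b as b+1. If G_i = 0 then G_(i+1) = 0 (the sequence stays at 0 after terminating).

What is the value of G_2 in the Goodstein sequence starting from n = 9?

1023

base 2: 9 = 2^(2 + 1) + 1; at 3: 3^(3 + 1) + 1 = 82; next = 81
base 3: 81 = 3^(3 + 1); at 4: 4^(4 + 1) = 1024; next = 1023
base 4: 1023 = 3·4^4 + 3·4^3 + 3·4^2 + 3·4 + 3; at 5: 3·5^5 + 3·5^3 + 3·5^2 + 3·5 + 3 = 9843; next = 9842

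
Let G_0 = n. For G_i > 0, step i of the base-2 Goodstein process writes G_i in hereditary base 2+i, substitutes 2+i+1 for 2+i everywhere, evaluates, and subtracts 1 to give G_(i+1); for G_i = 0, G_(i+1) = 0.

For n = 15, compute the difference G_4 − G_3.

base 2: 15 = 2^(2 + 1) + 2^2 + 2 + 1; at 3: 3^(3 + 1) + 3^3 + 3 + 1 = 112; next = 111
base 3: 111 = 3^(3 + 1) + 3^3 + 3; at 4: 4^(4 + 1) + 4^4 + 4 = 1284; next = 1283
base 4: 1283 = 4^(4 + 1) + 4^4 + 3; at 5: 5^(5 + 1) + 5^5 + 3 = 18753; next = 18752
base 5: 18752 = 5^(5 + 1) + 5^5 + 2; at 6: 6^(6 + 1) + 6^6 + 2 = 326594; next = 326593

307841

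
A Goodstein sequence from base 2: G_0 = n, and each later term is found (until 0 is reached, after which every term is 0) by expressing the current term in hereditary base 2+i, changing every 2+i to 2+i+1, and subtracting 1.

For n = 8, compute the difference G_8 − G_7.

19225159060

step 0: 8 = 2^(2 + 1); sub 3 for 2: 3^(3 + 1); = 81; G_1 = 81−1 = 80
step 1: 80 = 2·3^3 + 2·3^2 + 2·3 + 2; sub 4 for 3: 2·4^4 + 2·4^2 + 2·4 + 2; = 554; G_2 = 554−1 = 553
step 2: 553 = 2·4^4 + 2·4^2 + 2·4 + 1; sub 5 for 4: 2·5^5 + 2·5^2 + 2·5 + 1; = 6311; G_3 = 6311−1 = 6310
step 3: 6310 = 2·5^5 + 2·5^2 + 2·5; sub 6 for 5: 2·6^6 + 2·6^2 + 2·6; = 93396; G_4 = 93396−1 = 93395
step 4: 93395 = 2·6^6 + 2·6^2 + 6 + 5; sub 7 for 6: 2·7^7 + 2·7^2 + 7 + 5; = 1647196; G_5 = 1647196−1 = 1647195
step 5: 1647195 = 2·7^7 + 2·7^2 + 7 + 4; sub 8 for 7: 2·8^8 + 2·8^2 + 8 + 4; = 33554572; G_6 = 33554572−1 = 33554571
step 6: 33554571 = 2·8^8 + 2·8^2 + 8 + 3; sub 9 for 8: 2·9^9 + 2·9^2 + 9 + 3; = 774841152; G_7 = 774841152−1 = 774841151
step 7: 774841151 = 2·9^9 + 2·9^2 + 9 + 2; sub 10 for 9: 2·10^10 + 2·10^2 + 10 + 2; = 20000000212; G_8 = 20000000212−1 = 20000000211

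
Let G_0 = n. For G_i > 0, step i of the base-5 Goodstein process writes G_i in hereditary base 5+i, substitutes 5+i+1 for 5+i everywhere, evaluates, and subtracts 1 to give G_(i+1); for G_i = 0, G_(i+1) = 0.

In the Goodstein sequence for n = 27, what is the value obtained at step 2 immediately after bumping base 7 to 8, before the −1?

64

G_0=27  [base 5] 5^2 + 2  →[5↦6]→  6^2 + 2 = 38  −1 ⇒ G_1=37
G_1=37  [base 6] 6^2 + 1  →[6↦7]→  7^2 + 1 = 50  −1 ⇒ G_2=49
G_2=49  [base 7] 7^2  →[7↦8]→  8^2 = 64  −1 ⇒ G_3=63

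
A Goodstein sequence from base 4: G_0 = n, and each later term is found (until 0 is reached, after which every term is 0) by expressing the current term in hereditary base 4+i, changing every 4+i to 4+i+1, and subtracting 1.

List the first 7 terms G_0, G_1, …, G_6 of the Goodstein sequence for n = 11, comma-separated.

step 0: 11 = 2·4 + 3; sub 5 for 4: 2·5 + 3; = 13; G_1 = 13−1 = 12
step 1: 12 = 2·5 + 2; sub 6 for 5: 2·6 + 2; = 14; G_2 = 14−1 = 13
step 2: 13 = 2·6 + 1; sub 7 for 6: 2·7 + 1; = 15; G_3 = 15−1 = 14
step 3: 14 = 2·7; sub 8 for 7: 2·8; = 16; G_4 = 16−1 = 15
step 4: 15 = 8 + 7; sub 9 for 8: 9 + 7; = 16; G_5 = 16−1 = 15
step 5: 15 = 9 + 6; sub 10 for 9: 10 + 6; = 16; G_6 = 16−1 = 15

11, 12, 13, 14, 15, 15, 15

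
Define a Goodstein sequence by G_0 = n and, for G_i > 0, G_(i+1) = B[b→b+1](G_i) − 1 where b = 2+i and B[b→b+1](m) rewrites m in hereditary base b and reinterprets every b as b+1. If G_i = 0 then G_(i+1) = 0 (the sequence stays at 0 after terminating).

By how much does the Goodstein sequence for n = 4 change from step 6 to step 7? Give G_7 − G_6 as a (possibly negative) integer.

step 0: 4 = 2^2; sub 3 for 2: 3^3; = 27; G_1 = 27−1 = 26
step 1: 26 = 2·3^2 + 2·3 + 2; sub 4 for 3: 2·4^2 + 2·4 + 2; = 42; G_2 = 42−1 = 41
step 2: 41 = 2·4^2 + 2·4 + 1; sub 5 for 4: 2·5^2 + 2·5 + 1; = 61; G_3 = 61−1 = 60
step 3: 60 = 2·5^2 + 2·5; sub 6 for 5: 2·6^2 + 2·6; = 84; G_4 = 84−1 = 83
step 4: 83 = 2·6^2 + 6 + 5; sub 7 for 6: 2·7^2 + 7 + 5; = 110; G_5 = 110−1 = 109
step 5: 109 = 2·7^2 + 7 + 4; sub 8 for 7: 2·8^2 + 8 + 4; = 140; G_6 = 140−1 = 139
step 6: 139 = 2·8^2 + 8 + 3; sub 9 for 8: 2·9^2 + 9 + 3; = 174; G_7 = 174−1 = 173

34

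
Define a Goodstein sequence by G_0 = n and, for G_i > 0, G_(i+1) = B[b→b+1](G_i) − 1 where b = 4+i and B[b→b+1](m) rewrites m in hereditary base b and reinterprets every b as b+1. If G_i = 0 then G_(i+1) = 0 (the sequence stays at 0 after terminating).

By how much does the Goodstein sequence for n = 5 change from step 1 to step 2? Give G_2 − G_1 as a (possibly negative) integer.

0

[0] 5 ≡ 4 + 1 (base 4). Lift 5: 6. −1: 5.
[1] 5 ≡ 5 (base 5). Lift 6: 6. −1: 5.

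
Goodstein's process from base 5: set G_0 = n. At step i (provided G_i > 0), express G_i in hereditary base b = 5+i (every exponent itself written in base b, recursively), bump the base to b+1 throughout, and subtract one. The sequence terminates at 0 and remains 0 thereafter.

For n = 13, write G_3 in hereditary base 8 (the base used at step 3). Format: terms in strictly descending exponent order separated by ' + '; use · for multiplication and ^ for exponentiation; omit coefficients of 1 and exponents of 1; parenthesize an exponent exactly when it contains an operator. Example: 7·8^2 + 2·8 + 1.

2·8

i=0: 13 = 2·5 + 3 (b=5); 5→6: 2·6 + 3 = 15; 15−1 = 14
i=1: 14 = 2·6 + 2 (b=6); 6→7: 2·7 + 2 = 16; 16−1 = 15
i=2: 15 = 2·7 + 1 (b=7); 7→8: 2·8 + 1 = 17; 17−1 = 16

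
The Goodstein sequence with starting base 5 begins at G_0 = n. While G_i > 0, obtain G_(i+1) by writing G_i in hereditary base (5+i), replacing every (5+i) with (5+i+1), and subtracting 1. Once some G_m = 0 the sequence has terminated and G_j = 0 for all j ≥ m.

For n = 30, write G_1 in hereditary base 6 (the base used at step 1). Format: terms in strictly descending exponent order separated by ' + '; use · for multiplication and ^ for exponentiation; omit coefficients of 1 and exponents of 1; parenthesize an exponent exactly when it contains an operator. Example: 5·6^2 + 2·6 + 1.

step 0: 30 = 5^2 + 5; sub 6 for 5: 6^2 + 6; = 42; G_1 = 42−1 = 41
step 1: 41 = 6^2 + 5; sub 7 for 6: 7^2 + 5; = 54; G_2 = 54−1 = 53

6^2 + 5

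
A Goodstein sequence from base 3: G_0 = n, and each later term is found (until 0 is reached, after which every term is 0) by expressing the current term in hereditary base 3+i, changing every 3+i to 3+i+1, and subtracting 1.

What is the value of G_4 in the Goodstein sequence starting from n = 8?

G_0 = 8. HB_3(8) = 2·3 + 2. Bump = 10. G_1 = 9.
G_1 = 9. HB_4(9) = 2·4 + 1. Bump = 11. G_2 = 10.
G_2 = 10. HB_5(10) = 2·5. Bump = 12. G_3 = 11.
G_3 = 11. HB_6(11) = 6 + 5. Bump = 12. G_4 = 11.
G_4 = 11. HB_7(11) = 7 + 4. Bump = 12. G_5 = 11.

11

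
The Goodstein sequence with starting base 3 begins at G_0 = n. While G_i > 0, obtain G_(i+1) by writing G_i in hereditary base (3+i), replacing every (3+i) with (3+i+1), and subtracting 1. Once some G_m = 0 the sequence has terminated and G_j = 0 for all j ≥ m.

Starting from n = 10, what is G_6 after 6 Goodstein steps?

36

G_0 = 10. HB_3(10) = 3^2 + 1. Bump = 17. G_1 = 16.
G_1 = 16. HB_4(16) = 4^2. Bump = 25. G_2 = 24.
G_2 = 24. HB_5(24) = 4·5 + 4. Bump = 28. G_3 = 27.
G_3 = 27. HB_6(27) = 4·6 + 3. Bump = 31. G_4 = 30.
G_4 = 30. HB_7(30) = 4·7 + 2. Bump = 34. G_5 = 33.
G_5 = 33. HB_8(33) = 4·8 + 1. Bump = 37. G_6 = 36.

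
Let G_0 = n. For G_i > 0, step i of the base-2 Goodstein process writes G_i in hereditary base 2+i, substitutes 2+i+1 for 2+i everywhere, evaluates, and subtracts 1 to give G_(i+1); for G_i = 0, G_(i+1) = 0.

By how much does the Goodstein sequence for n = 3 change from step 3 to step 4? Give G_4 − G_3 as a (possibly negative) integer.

-1

step 0: 3 = 2 + 1; sub 3 for 2: 3 + 1; = 4; G_1 = 4−1 = 3
step 1: 3 = 3; sub 4 for 3: 4; = 4; G_2 = 4−1 = 3
step 2: 3 = 3; sub 5 for 4: 3; = 3; G_3 = 3−1 = 2
step 3: 2 = 2; sub 6 for 5: 2; = 2; G_4 = 2−1 = 1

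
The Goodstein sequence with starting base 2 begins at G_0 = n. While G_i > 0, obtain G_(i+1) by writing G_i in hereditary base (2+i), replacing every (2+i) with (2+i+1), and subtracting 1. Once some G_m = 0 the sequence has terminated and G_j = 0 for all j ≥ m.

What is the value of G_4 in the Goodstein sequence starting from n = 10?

[0] 10 ≡ 2^(2 + 1) + 2 (base 2). Lift 3: 84. −1: 83.
[1] 83 ≡ 3^(3 + 1) + 2 (base 3). Lift 4: 1026. −1: 1025.
[2] 1025 ≡ 4^(4 + 1) + 1 (base 4). Lift 5: 15626. −1: 15625.
[3] 15625 ≡ 5^(5 + 1) (base 5). Lift 6: 279936. −1: 279935.

279935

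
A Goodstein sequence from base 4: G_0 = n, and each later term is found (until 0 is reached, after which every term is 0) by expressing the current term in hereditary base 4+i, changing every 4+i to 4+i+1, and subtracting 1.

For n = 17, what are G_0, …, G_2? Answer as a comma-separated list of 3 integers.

(0) 17|_4 = 4^2 + 1 ↦ 5^2 + 1|_5 = 26 ⇒ 25
(1) 25|_5 = 5^2 ↦ 6^2|_6 = 36 ⇒ 35

17, 25, 35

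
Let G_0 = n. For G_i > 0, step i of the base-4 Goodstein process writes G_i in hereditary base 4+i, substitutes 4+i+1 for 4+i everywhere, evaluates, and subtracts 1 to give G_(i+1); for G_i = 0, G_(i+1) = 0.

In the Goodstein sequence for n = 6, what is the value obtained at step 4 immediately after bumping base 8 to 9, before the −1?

i=0: 6 = 4 + 2 (b=4); 4→5: 5 + 2 = 7; 7−1 = 6
i=1: 6 = 5 + 1 (b=5); 5→6: 6 + 1 = 7; 7−1 = 6
i=2: 6 = 6 (b=6); 6→7: 7 = 7; 7−1 = 6
i=3: 6 = 6 (b=7); 7→8: 6 = 6; 6−1 = 5

5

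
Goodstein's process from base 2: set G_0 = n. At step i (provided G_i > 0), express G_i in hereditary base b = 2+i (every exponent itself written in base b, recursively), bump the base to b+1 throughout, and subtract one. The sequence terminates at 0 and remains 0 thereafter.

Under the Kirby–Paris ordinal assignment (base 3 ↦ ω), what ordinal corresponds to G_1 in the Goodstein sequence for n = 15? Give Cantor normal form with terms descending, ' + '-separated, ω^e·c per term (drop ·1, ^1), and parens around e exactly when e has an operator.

ω^(ω + 1) + ω^ω + ω

G_0 = 15. HB_2(15) = 2^(2 + 1) + 2^2 + 2 + 1. Bump = 112. G_1 = 111.
G_1 = 111. HB_3(111) = 3^(3 + 1) + 3^3 + 3. Bump = 1284. G_2 = 1283.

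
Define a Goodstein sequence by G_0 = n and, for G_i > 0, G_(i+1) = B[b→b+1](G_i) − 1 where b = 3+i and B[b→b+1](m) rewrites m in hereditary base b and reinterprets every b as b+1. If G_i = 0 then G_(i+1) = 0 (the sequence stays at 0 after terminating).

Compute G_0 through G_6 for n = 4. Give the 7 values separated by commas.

G_0 = 4. HB_3(4) = 3 + 1. Bump = 5. G_1 = 4.
G_1 = 4. HB_4(4) = 4. Bump = 5. G_2 = 4.
G_2 = 4. HB_5(4) = 4. Bump = 4. G_3 = 3.
G_3 = 3. HB_6(3) = 3. Bump = 3. G_4 = 2.
G_4 = 2. HB_7(2) = 2. Bump = 2. G_5 = 1.
G_5 = 1. HB_8(1) = 1. Bump = 1. G_6 = 0.

4, 4, 4, 3, 2, 1, 0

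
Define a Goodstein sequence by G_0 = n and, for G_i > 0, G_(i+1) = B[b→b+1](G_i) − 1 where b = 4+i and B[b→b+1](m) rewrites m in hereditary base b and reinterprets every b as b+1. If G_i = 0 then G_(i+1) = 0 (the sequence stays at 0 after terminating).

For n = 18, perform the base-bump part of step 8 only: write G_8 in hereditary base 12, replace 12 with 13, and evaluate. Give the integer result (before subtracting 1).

79

i=0: 18 = 4^2 + 2 (b=4); 4→5: 5^2 + 2 = 27; 27−1 = 26
i=1: 26 = 5^2 + 1 (b=5); 5→6: 6^2 + 1 = 37; 37−1 = 36
i=2: 36 = 6^2 (b=6); 6→7: 7^2 = 49; 49−1 = 48
i=3: 48 = 6·7 + 6 (b=7); 7→8: 6·8 + 6 = 54; 54−1 = 53
i=4: 53 = 6·8 + 5 (b=8); 8→9: 6·9 + 5 = 59; 59−1 = 58
i=5: 58 = 6·9 + 4 (b=9); 9→10: 6·10 + 4 = 64; 64−1 = 63
i=6: 63 = 6·10 + 3 (b=10); 10→11: 6·11 + 3 = 69; 69−1 = 68
i=7: 68 = 6·11 + 2 (b=11); 11→12: 6·12 + 2 = 74; 74−1 = 73
i=8: 73 = 6·12 + 1 (b=12); 12→13: 6·13 + 1 = 79; 79−1 = 78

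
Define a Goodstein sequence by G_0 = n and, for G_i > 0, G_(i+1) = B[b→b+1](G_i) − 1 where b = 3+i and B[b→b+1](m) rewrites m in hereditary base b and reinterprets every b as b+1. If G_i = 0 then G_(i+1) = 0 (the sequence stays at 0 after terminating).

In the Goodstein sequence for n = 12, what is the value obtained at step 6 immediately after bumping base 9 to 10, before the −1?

G_0=12  [base 3] 3^2 + 3  →[3↦4]→  4^2 + 4 = 20  −1 ⇒ G_1=19
G_1=19  [base 4] 4^2 + 3  →[4↦5]→  5^2 + 3 = 28  −1 ⇒ G_2=27
G_2=27  [base 5] 5^2 + 2  →[5↦6]→  6^2 + 2 = 38  −1 ⇒ G_3=37
G_3=37  [base 6] 6^2 + 1  →[6↦7]→  7^2 + 1 = 50  −1 ⇒ G_4=49
G_4=49  [base 7] 7^2  →[7↦8]→  8^2 = 64  −1 ⇒ G_5=63
G_5=63  [base 8] 7·8 + 7  →[8↦9]→  7·9 + 7 = 70  −1 ⇒ G_6=69

76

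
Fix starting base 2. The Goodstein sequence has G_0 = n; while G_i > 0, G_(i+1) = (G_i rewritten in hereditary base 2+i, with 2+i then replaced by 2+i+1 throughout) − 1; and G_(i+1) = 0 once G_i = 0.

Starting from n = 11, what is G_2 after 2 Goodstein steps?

11 —HB2→ 2^(2 + 1) + 2 + 1 —bump→ 3^(3 + 1) + 3 + 1 = 85 —(−1)→ 84
84 —HB3→ 3^(3 + 1) + 3 —bump→ 4^(4 + 1) + 4 = 1028 —(−1)→ 1027
1027 —HB4→ 4^(4 + 1) + 3 —bump→ 5^(5 + 1) + 3 = 15628 —(−1)→ 15627

1027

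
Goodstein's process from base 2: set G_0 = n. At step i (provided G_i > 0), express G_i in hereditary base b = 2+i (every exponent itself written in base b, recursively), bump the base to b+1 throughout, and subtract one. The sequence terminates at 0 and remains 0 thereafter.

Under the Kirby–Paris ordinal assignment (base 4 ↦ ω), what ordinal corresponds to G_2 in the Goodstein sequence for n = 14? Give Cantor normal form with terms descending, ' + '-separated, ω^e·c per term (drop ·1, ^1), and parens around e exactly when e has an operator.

ω^(ω + 1) + ω^ω + 1

G_0=14  [base 2] 2^(2 + 1) + 2^2 + 2  →[2↦3]→  3^(3 + 1) + 3^3 + 3 = 111  −1 ⇒ G_1=110
G_1=110  [base 3] 3^(3 + 1) + 3^3 + 2  →[3↦4]→  4^(4 + 1) + 4^4 + 2 = 1282  −1 ⇒ G_2=1281
G_2=1281  [base 4] 4^(4 + 1) + 4^4 + 1  →[4↦5]→  5^(5 + 1) + 5^5 + 1 = 18751  −1 ⇒ G_3=18750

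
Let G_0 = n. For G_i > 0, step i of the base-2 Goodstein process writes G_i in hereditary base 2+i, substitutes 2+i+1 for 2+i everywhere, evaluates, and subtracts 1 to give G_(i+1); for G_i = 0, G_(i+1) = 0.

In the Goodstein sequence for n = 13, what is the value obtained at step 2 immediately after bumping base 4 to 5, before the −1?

16093

G_0 = 13. HB_2(13) = 2^(2 + 1) + 2^2 + 1. Bump = 109. G_1 = 108.
G_1 = 108. HB_3(108) = 3^(3 + 1) + 3^3. Bump = 1280. G_2 = 1279.
G_2 = 1279. HB_4(1279) = 4^(4 + 1) + 3·4^3 + 3·4^2 + 3·4 + 3. Bump = 16093. G_3 = 16092.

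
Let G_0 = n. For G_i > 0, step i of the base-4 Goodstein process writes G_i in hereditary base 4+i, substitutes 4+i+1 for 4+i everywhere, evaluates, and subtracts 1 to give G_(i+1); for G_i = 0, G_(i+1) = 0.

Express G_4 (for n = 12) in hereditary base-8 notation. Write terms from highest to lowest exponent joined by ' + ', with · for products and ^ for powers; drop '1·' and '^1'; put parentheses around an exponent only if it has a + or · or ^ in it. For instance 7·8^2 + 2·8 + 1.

12 —HB4→ 3·4 —bump→ 3·5 = 15 —(−1)→ 14
14 —HB5→ 2·5 + 4 —bump→ 2·6 + 4 = 16 —(−1)→ 15
15 —HB6→ 2·6 + 3 —bump→ 2·7 + 3 = 17 —(−1)→ 16
16 —HB7→ 2·7 + 2 —bump→ 2·8 + 2 = 18 —(−1)→ 17

2·8 + 1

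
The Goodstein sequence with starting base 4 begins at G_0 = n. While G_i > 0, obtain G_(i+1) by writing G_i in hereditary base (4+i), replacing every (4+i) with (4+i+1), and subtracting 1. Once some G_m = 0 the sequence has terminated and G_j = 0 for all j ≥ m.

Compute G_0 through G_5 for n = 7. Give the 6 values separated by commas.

G_0 = 7. HB_4(7) = 4 + 3. Bump = 8. G_1 = 7.
G_1 = 7. HB_5(7) = 5 + 2. Bump = 8. G_2 = 7.
G_2 = 7. HB_6(7) = 6 + 1. Bump = 8. G_3 = 7.
G_3 = 7. HB_7(7) = 7. Bump = 8. G_4 = 7.
G_4 = 7. HB_8(7) = 7. Bump = 7. G_5 = 6.

7, 7, 7, 7, 7, 6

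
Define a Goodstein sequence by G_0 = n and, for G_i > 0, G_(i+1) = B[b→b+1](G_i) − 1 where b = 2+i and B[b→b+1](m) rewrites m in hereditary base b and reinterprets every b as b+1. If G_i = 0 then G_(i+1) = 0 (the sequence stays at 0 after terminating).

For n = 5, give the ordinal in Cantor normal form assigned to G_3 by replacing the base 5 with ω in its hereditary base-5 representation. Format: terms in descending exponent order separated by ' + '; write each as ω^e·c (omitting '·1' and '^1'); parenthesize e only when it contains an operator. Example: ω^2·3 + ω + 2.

i=0: 5 = 2^2 + 1 (b=2); 2→3: 3^3 + 1 = 28; 28−1 = 27
i=1: 27 = 3^3 (b=3); 3→4: 4^4 = 256; 256−1 = 255
i=2: 255 = 3·4^3 + 3·4^2 + 3·4 + 3 (b=4); 4→5: 3·5^3 + 3·5^2 + 3·5 + 3 = 468; 468−1 = 467
i=3: 467 = 3·5^3 + 3·5^2 + 3·5 + 2 (b=5); 5→6: 3·6^3 + 3·6^2 + 3·6 + 2 = 776; 776−1 = 775

ω^3·3 + ω^2·3 + ω·3 + 2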